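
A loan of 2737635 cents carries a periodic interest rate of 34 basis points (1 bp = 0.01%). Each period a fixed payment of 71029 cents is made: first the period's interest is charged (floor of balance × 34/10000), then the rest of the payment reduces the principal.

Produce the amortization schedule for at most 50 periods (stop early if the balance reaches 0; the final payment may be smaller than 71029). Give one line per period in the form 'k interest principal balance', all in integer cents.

1 9307 61722 2675913
2 9098 61931 2613982
3 8887 62142 2551840
4 8676 62353 2489487
5 8464 62565 2426922
6 8251 62778 2364144
7 8038 62991 2301153
8 7823 63206 2237947
9 7609 63420 2174527
10 7393 63636 2110891
11 7177 63852 2047039
12 6959 64070 1982969
13 6742 64287 1918682
14 6523 64506 1854176
15 6304 64725 1789451
16 6084 64945 1724506
17 5863 65166 1659340
18 5641 65388 1593952
19 5419 65610 1528342
20 5196 65833 1462509
21 4972 66057 1396452
22 4747 66282 1330170
23 4522 66507 1263663
24 4296 66733 1196930
25 4069 66960 1129970
26 3841 67188 1062782
27 3613 67416 995366
28 3384 67645 927721
29 3154 67875 859846
30 2923 68106 791740
31 2691 68338 723402
32 2459 68570 654832
33 2226 68803 586029
34 1992 69037 516992
35 1757 69272 447720
36 1522 69507 378213
37 1285 69744 308469
38 1048 69981 238488
39 810 70219 168269
40 572 70457 97812
41 332 70697 27115
42 92 27115 0

1. interest=⌊2737635·34/10000⌋=9307; principal=71029-9307=61722; balance=2737635-61722=2675913
2. interest=⌊2675913·34/10000⌋=9098; principal=71029-9098=61931; balance=2675913-61931=2613982
3. interest=⌊2613982·34/10000⌋=8887; principal=71029-8887=62142; balance=2613982-62142=2551840
4. interest=⌊2551840·34/10000⌋=8676; principal=71029-8676=62353; balance=2551840-62353=2489487
5. interest=⌊2489487·34/10000⌋=8464; principal=71029-8464=62565; balance=2489487-62565=2426922
6. interest=⌊2426922·34/10000⌋=8251; principal=71029-8251=62778; balance=2426922-62778=2364144
7. interest=⌊2364144·34/10000⌋=8038; principal=71029-8038=62991; balance=2364144-62991=2301153
8. interest=⌊2301153·34/10000⌋=7823; principal=71029-7823=63206; balance=2301153-63206=2237947
9. interest=⌊2237947·34/10000⌋=7609; principal=71029-7609=63420; balance=2237947-63420=2174527
10. interest=⌊2174527·34/10000⌋=7393; principal=71029-7393=63636; balance=2174527-63636=2110891
11. interest=⌊2110891·34/10000⌋=7177; principal=71029-7177=63852; balance=2110891-63852=2047039
12. interest=⌊2047039·34/10000⌋=6959; principal=71029-6959=64070; balance=2047039-64070=1982969
13. interest=⌊1982969·34/10000⌋=6742; principal=71029-6742=64287; balance=1982969-64287=1918682
14. interest=⌊1918682·34/10000⌋=6523; principal=71029-6523=64506; balance=1918682-64506=1854176
15. interest=⌊1854176·34/10000⌋=6304; principal=71029-6304=64725; balance=1854176-64725=1789451
16. interest=⌊1789451·34/10000⌋=6084; principal=71029-6084=64945; balance=1789451-64945=1724506
17. interest=⌊1724506·34/10000⌋=5863; principal=71029-5863=65166; balance=1724506-65166=1659340
18. interest=⌊1659340·34/10000⌋=5641; principal=71029-5641=65388; balance=1659340-65388=1593952
19. interest=⌊1593952·34/10000⌋=5419; principal=71029-5419=65610; balance=1593952-65610=1528342
20. interest=⌊1528342·34/10000⌋=5196; principal=71029-5196=65833; balance=1528342-65833=1462509
21. interest=⌊1462509·34/10000⌋=4972; principal=71029-4972=66057; balance=1462509-66057=1396452
22. interest=⌊1396452·34/10000⌋=4747; principal=71029-4747=66282; balance=1396452-66282=1330170
23. interest=⌊1330170·34/10000⌋=4522; principal=71029-4522=66507; balance=1330170-66507=1263663
24. interest=⌊1263663·34/10000⌋=4296; principal=71029-4296=66733; balance=1263663-66733=1196930
25. interest=⌊1196930·34/10000⌋=4069; principal=71029-4069=66960; balance=1196930-66960=1129970
26. interest=⌊1129970·34/10000⌋=3841; principal=71029-3841=67188; balance=1129970-67188=1062782
27. interest=⌊1062782·34/10000⌋=3613; principal=71029-3613=67416; balance=1062782-67416=995366
28. interest=⌊995366·34/10000⌋=3384; principal=71029-3384=67645; balance=995366-67645=927721
29. interest=⌊927721·34/10000⌋=3154; principal=71029-3154=67875; balance=927721-67875=859846
30. interest=⌊859846·34/10000⌋=2923; principal=71029-2923=68106; balance=859846-68106=791740
31. interest=⌊791740·34/10000⌋=2691; principal=71029-2691=68338; balance=791740-68338=723402
32. interest=⌊723402·34/10000⌋=2459; principal=71029-2459=68570; balance=723402-68570=654832
33. interest=⌊654832·34/10000⌋=2226; principal=71029-2226=68803; balance=654832-68803=586029
34. interest=⌊586029·34/10000⌋=1992; principal=71029-1992=69037; balance=586029-69037=516992
35. interest=⌊516992·34/10000⌋=1757; principal=71029-1757=69272; balance=516992-69272=447720
36. interest=⌊447720·34/10000⌋=1522; principal=71029-1522=69507; balance=447720-69507=378213
37. interest=⌊378213·34/10000⌋=1285; principal=71029-1285=69744; balance=378213-69744=308469
38. interest=⌊308469·34/10000⌋=1048; principal=71029-1048=69981; balance=308469-69981=238488
39. interest=⌊238488·34/10000⌋=810; principal=71029-810=70219; balance=238488-70219=168269
40. interest=⌊168269·34/10000⌋=572; principal=71029-572=70457; balance=168269-70457=97812
41. interest=⌊97812·34/10000⌋=332; principal=71029-332=70697; balance=97812-70697=27115
42. interest=⌊27115·34/10000⌋=92; principal=min(71029-92,27115)=27115; balance=27115-27115=0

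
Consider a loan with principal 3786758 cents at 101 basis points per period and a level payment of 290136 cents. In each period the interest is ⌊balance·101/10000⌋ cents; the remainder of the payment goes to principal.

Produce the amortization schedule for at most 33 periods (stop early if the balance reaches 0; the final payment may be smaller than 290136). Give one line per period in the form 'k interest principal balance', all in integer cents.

1. interest=⌊3786758·101/10000⌋=38246; principal=290136-38246=251890; balance=3786758-251890=3534868
2. interest=⌊3534868·101/10000⌋=35702; principal=290136-35702=254434; balance=3534868-254434=3280434
3. interest=⌊3280434·101/10000⌋=33132; principal=290136-33132=257004; balance=3280434-257004=3023430
4. interest=⌊3023430·101/10000⌋=30536; principal=290136-30536=259600; balance=3023430-259600=2763830
5. interest=⌊2763830·101/10000⌋=27914; principal=290136-27914=262222; balance=2763830-262222=2501608
6. interest=⌊2501608·101/10000⌋=25266; principal=290136-25266=264870; balance=2501608-264870=2236738
7. interest=⌊2236738·101/10000⌋=22591; principal=290136-22591=267545; balance=2236738-267545=1969193
8. interest=⌊1969193·101/10000⌋=19888; principal=290136-19888=270248; balance=1969193-270248=1698945
9. interest=⌊1698945·101/10000⌋=17159; principal=290136-17159=272977; balance=1698945-272977=1425968
10. interest=⌊1425968·101/10000⌋=14402; principal=290136-14402=275734; balance=1425968-275734=1150234
11. interest=⌊1150234·101/10000⌋=11617; principal=290136-11617=278519; balance=1150234-278519=871715
12. interest=⌊871715·101/10000⌋=8804; principal=290136-8804=281332; balance=871715-281332=590383
13. interest=⌊590383·101/10000⌋=5962; principal=290136-5962=284174; balance=590383-284174=306209
14. interest=⌊306209·101/10000⌋=3092; principal=290136-3092=287044; balance=306209-287044=19165
15. interest=⌊19165·101/10000⌋=193; principal=min(290136-193,19165)=19165; balance=19165-19165=0

1 38246 251890 3534868
2 35702 254434 3280434
3 33132 257004 3023430
4 30536 259600 2763830
5 27914 262222 2501608
6 25266 264870 2236738
7 22591 267545 1969193
8 19888 270248 1698945
9 17159 272977 1425968
10 14402 275734 1150234
11 11617 278519 871715
12 8804 281332 590383
13 5962 284174 306209
14 3092 287044 19165
15 193 19165 0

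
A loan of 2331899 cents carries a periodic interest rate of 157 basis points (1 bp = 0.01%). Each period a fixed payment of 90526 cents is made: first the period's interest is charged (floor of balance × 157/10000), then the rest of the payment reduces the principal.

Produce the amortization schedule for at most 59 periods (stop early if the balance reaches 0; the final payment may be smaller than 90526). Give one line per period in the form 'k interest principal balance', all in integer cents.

1. interest=⌊2331899·157/10000⌋=36610; principal=90526-36610=53916; balance=2331899-53916=2277983
2. interest=⌊2277983·157/10000⌋=35764; principal=90526-35764=54762; balance=2277983-54762=2223221
3. interest=⌊2223221·157/10000⌋=34904; principal=90526-34904=55622; balance=2223221-55622=2167599
4. interest=⌊2167599·157/10000⌋=34031; principal=90526-34031=56495; balance=2167599-56495=2111104
5. interest=⌊2111104·157/10000⌋=33144; principal=90526-33144=57382; balance=2111104-57382=2053722
6. interest=⌊2053722·157/10000⌋=32243; principal=90526-32243=58283; balance=2053722-58283=1995439
7. interest=⌊1995439·157/10000⌋=31328; principal=90526-31328=59198; balance=1995439-59198=1936241
8. interest=⌊1936241·157/10000⌋=30398; principal=90526-30398=60128; balance=1936241-60128=1876113
9. interest=⌊1876113·157/10000⌋=29454; principal=90526-29454=61072; balance=1876113-61072=1815041
10. interest=⌊1815041·157/10000⌋=28496; principal=90526-28496=62030; balance=1815041-62030=1753011
11. interest=⌊1753011·157/10000⌋=27522; principal=90526-27522=63004; balance=1753011-63004=1690007
12. interest=⌊1690007·157/10000⌋=26533; principal=90526-26533=63993; balance=1690007-63993=1626014
13. interest=⌊1626014·157/10000⌋=25528; principal=90526-25528=64998; balance=1626014-64998=1561016
14. interest=⌊1561016·157/10000⌋=24507; principal=90526-24507=66019; balance=1561016-66019=1494997
15. interest=⌊1494997·157/10000⌋=23471; principal=90526-23471=67055; balance=1494997-67055=1427942
16. interest=⌊1427942·157/10000⌋=22418; principal=90526-22418=68108; balance=1427942-68108=1359834
17. interest=⌊1359834·157/10000⌋=21349; principal=90526-21349=69177; balance=1359834-69177=1290657
18. interest=⌊1290657·157/10000⌋=20263; principal=90526-20263=70263; balance=1290657-70263=1220394
19. interest=⌊1220394·157/10000⌋=19160; principal=90526-19160=71366; balance=1220394-71366=1149028
20. interest=⌊1149028·157/10000⌋=18039; principal=90526-18039=72487; balance=1149028-72487=1076541
21. interest=⌊1076541·157/10000⌋=16901; principal=90526-16901=73625; balance=1076541-73625=1002916
22. interest=⌊1002916·157/10000⌋=15745; principal=90526-15745=74781; balance=1002916-74781=928135
23. interest=⌊928135·157/10000⌋=14571; principal=90526-14571=75955; balance=928135-75955=852180
24. interest=⌊852180·157/10000⌋=13379; principal=90526-13379=77147; balance=852180-77147=775033
25. interest=⌊775033·157/10000⌋=12168; principal=90526-12168=78358; balance=775033-78358=696675
26. interest=⌊696675·157/10000⌋=10937; principal=90526-10937=79589; balance=696675-79589=617086
27. interest=⌊617086·157/10000⌋=9688; principal=90526-9688=80838; balance=617086-80838=536248
28. interest=⌊536248·157/10000⌋=8419; principal=90526-8419=82107; balance=536248-82107=454141
29. interest=⌊454141·157/10000⌋=7130; principal=90526-7130=83396; balance=454141-83396=370745
30. interest=⌊370745·157/10000⌋=5820; principal=90526-5820=84706; balance=370745-84706=286039
31. interest=⌊286039·157/10000⌋=4490; principal=90526-4490=86036; balance=286039-86036=200003
32. interest=⌊200003·157/10000⌋=3140; principal=90526-3140=87386; balance=200003-87386=112617
33. interest=⌊112617·157/10000⌋=1768; principal=90526-1768=88758; balance=112617-88758=23859
34. interest=⌊23859·157/10000⌋=374; principal=min(90526-374,23859)=23859; balance=23859-23859=0

1 36610 53916 2277983
2 35764 54762 2223221
3 34904 55622 2167599
4 34031 56495 2111104
5 33144 57382 2053722
6 32243 58283 1995439
7 31328 59198 1936241
8 30398 60128 1876113
9 29454 61072 1815041
10 28496 62030 1753011
11 27522 63004 1690007
12 26533 63993 1626014
13 25528 64998 1561016
14 24507 66019 1494997
15 23471 67055 1427942
16 22418 68108 1359834
17 21349 69177 1290657
18 20263 70263 1220394
19 19160 71366 1149028
20 18039 72487 1076541
21 16901 73625 1002916
22 15745 74781 928135
23 14571 75955 852180
24 13379 77147 775033
25 12168 78358 696675
26 10937 79589 617086
27 9688 80838 536248
28 8419 82107 454141
29 7130 83396 370745
30 5820 84706 286039
31 4490 86036 200003
32 3140 87386 112617
33 1768 88758 23859
34 374 23859 0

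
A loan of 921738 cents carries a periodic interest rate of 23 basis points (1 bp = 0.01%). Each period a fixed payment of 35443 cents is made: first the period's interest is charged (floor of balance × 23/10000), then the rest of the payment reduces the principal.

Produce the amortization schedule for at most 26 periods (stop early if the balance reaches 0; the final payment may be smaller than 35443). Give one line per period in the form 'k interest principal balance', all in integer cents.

1 2119 33324 888414
2 2043 33400 855014
3 1966 33477 821537
4 1889 33554 787983
5 1812 33631 754352
6 1735 33708 720644
7 1657 33786 686858
8 1579 33864 652994
9 1501 33942 619052
10 1423 34020 585032
11 1345 34098 550934
12 1267 34176 516758
13 1188 34255 482503
14 1109 34334 448169
15 1030 34413 413756
16 951 34492 379264
17 872 34571 344693
18 792 34651 310042
19 713 34730 275312
20 633 34810 240502
21 553 34890 205612
22 472 34971 170641
23 392 35051 135590
24 311 35132 100458
25 231 35212 65246
26 150 35293 29953

1. interest=⌊921738·23/10000⌋=2119; principal=35443-2119=33324; balance=921738-33324=888414
2. interest=⌊888414·23/10000⌋=2043; principal=35443-2043=33400; balance=888414-33400=855014
3. interest=⌊855014·23/10000⌋=1966; principal=35443-1966=33477; balance=855014-33477=821537
4. interest=⌊821537·23/10000⌋=1889; principal=35443-1889=33554; balance=821537-33554=787983
5. interest=⌊787983·23/10000⌋=1812; principal=35443-1812=33631; balance=787983-33631=754352
6. interest=⌊754352·23/10000⌋=1735; principal=35443-1735=33708; balance=754352-33708=720644
7. interest=⌊720644·23/10000⌋=1657; principal=35443-1657=33786; balance=720644-33786=686858
8. interest=⌊686858·23/10000⌋=1579; principal=35443-1579=33864; balance=686858-33864=652994
9. interest=⌊652994·23/10000⌋=1501; principal=35443-1501=33942; balance=652994-33942=619052
10. interest=⌊619052·23/10000⌋=1423; principal=35443-1423=34020; balance=619052-34020=585032
11. interest=⌊585032·23/10000⌋=1345; principal=35443-1345=34098; balance=585032-34098=550934
12. interest=⌊550934·23/10000⌋=1267; principal=35443-1267=34176; balance=550934-34176=516758
13. interest=⌊516758·23/10000⌋=1188; principal=35443-1188=34255; balance=516758-34255=482503
14. interest=⌊482503·23/10000⌋=1109; principal=35443-1109=34334; balance=482503-34334=448169
15. interest=⌊448169·23/10000⌋=1030; principal=35443-1030=34413; balance=448169-34413=413756
16. interest=⌊413756·23/10000⌋=951; principal=35443-951=34492; balance=413756-34492=379264
17. interest=⌊379264·23/10000⌋=872; principal=35443-872=34571; balance=379264-34571=344693
18. interest=⌊344693·23/10000⌋=792; principal=35443-792=34651; balance=344693-34651=310042
19. interest=⌊310042·23/10000⌋=713; principal=35443-713=34730; balance=310042-34730=275312
20. interest=⌊275312·23/10000⌋=633; principal=35443-633=34810; balance=275312-34810=240502
21. interest=⌊240502·23/10000⌋=553; principal=35443-553=34890; balance=240502-34890=205612
22. interest=⌊205612·23/10000⌋=472; principal=35443-472=34971; balance=205612-34971=170641
23. interest=⌊170641·23/10000⌋=392; principal=35443-392=35051; balance=170641-35051=135590
24. interest=⌊135590·23/10000⌋=311; principal=35443-311=35132; balance=135590-35132=100458
25. interest=⌊100458·23/10000⌋=231; principal=35443-231=35212; balance=100458-35212=65246
26. interest=⌊65246·23/10000⌋=150; principal=35443-150=35293; balance=65246-35293=29953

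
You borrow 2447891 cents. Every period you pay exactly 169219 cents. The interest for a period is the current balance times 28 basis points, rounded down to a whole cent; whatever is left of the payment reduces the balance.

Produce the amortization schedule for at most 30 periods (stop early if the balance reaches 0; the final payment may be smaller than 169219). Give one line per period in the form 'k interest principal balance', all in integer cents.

1. interest=⌊2447891·28/10000⌋=6854; principal=169219-6854=162365; balance=2447891-162365=2285526
2. interest=⌊2285526·28/10000⌋=6399; principal=169219-6399=162820; balance=2285526-162820=2122706
3. interest=⌊2122706·28/10000⌋=5943; principal=169219-5943=163276; balance=2122706-163276=1959430
4. interest=⌊1959430·28/10000⌋=5486; principal=169219-5486=163733; balance=1959430-163733=1795697
5. interest=⌊1795697·28/10000⌋=5027; principal=169219-5027=164192; balance=1795697-164192=1631505
6. interest=⌊1631505·28/10000⌋=4568; principal=169219-4568=164651; balance=1631505-164651=1466854
7. interest=⌊1466854·28/10000⌋=4107; principal=169219-4107=165112; balance=1466854-165112=1301742
8. interest=⌊1301742·28/10000⌋=3644; principal=169219-3644=165575; balance=1301742-165575=1136167
9. interest=⌊1136167·28/10000⌋=3181; principal=169219-3181=166038; balance=1136167-166038=970129
10. interest=⌊970129·28/10000⌋=2716; principal=169219-2716=166503; balance=970129-166503=803626
11. interest=⌊803626·28/10000⌋=2250; principal=169219-2250=166969; balance=803626-166969=636657
12. interest=⌊636657·28/10000⌋=1782; principal=169219-1782=167437; balance=636657-167437=469220
13. interest=⌊469220·28/10000⌋=1313; principal=169219-1313=167906; balance=469220-167906=301314
14. interest=⌊301314·28/10000⌋=843; principal=169219-843=168376; balance=301314-168376=132938
15. interest=⌊132938·28/10000⌋=372; principal=min(169219-372,132938)=132938; balance=132938-132938=0

1 6854 162365 2285526
2 6399 162820 2122706
3 5943 163276 1959430
4 5486 163733 1795697
5 5027 164192 1631505
6 4568 164651 1466854
7 4107 165112 1301742
8 3644 165575 1136167
9 3181 166038 970129
10 2716 166503 803626
11 2250 166969 636657
12 1782 167437 469220
13 1313 167906 301314
14 843 168376 132938
15 372 132938 0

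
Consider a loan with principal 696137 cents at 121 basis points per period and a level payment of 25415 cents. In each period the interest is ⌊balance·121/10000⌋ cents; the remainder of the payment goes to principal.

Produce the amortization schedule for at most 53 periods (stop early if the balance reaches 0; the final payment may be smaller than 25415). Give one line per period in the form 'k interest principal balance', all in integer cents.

1 8423 16992 679145
2 8217 17198 661947
3 8009 17406 644541
4 7798 17617 626924
5 7585 17830 609094
6 7370 18045 591049
7 7151 18264 572785
8 6930 18485 554300
9 6707 18708 535592
10 6480 18935 516657
11 6251 19164 497493
12 6019 19396 478097
13 5784 19631 458466
14 5547 19868 438598
15 5307 20108 418490
16 5063 20352 398138
17 4817 20598 377540
18 4568 20847 356693
19 4315 21100 335593
20 4060 21355 314238
21 3802 21613 292625
22 3540 21875 270750
23 3276 22139 248611
24 3008 22407 226204
25 2737 22678 203526
26 2462 22953 180573
27 2184 23231 157342
28 1903 23512 133830
29 1619 23796 110034
30 1331 24084 85950
31 1039 24376 61574
32 745 24670 36904
33 446 24969 11935
34 144 11935 0

1. interest=⌊696137·121/10000⌋=8423; principal=25415-8423=16992; balance=696137-16992=679145
2. interest=⌊679145·121/10000⌋=8217; principal=25415-8217=17198; balance=679145-17198=661947
3. interest=⌊661947·121/10000⌋=8009; principal=25415-8009=17406; balance=661947-17406=644541
4. interest=⌊644541·121/10000⌋=7798; principal=25415-7798=17617; balance=644541-17617=626924
5. interest=⌊626924·121/10000⌋=7585; principal=25415-7585=17830; balance=626924-17830=609094
6. interest=⌊609094·121/10000⌋=7370; principal=25415-7370=18045; balance=609094-18045=591049
7. interest=⌊591049·121/10000⌋=7151; principal=25415-7151=18264; balance=591049-18264=572785
8. interest=⌊572785·121/10000⌋=6930; principal=25415-6930=18485; balance=572785-18485=554300
9. interest=⌊554300·121/10000⌋=6707; principal=25415-6707=18708; balance=554300-18708=535592
10. interest=⌊535592·121/10000⌋=6480; principal=25415-6480=18935; balance=535592-18935=516657
11. interest=⌊516657·121/10000⌋=6251; principal=25415-6251=19164; balance=516657-19164=497493
12. interest=⌊497493·121/10000⌋=6019; principal=25415-6019=19396; balance=497493-19396=478097
13. interest=⌊478097·121/10000⌋=5784; principal=25415-5784=19631; balance=478097-19631=458466
14. interest=⌊458466·121/10000⌋=5547; principal=25415-5547=19868; balance=458466-19868=438598
15. interest=⌊438598·121/10000⌋=5307; principal=25415-5307=20108; balance=438598-20108=418490
16. interest=⌊418490·121/10000⌋=5063; principal=25415-5063=20352; balance=418490-20352=398138
17. interest=⌊398138·121/10000⌋=4817; principal=25415-4817=20598; balance=398138-20598=377540
18. interest=⌊377540·121/10000⌋=4568; principal=25415-4568=20847; balance=377540-20847=356693
19. interest=⌊356693·121/10000⌋=4315; principal=25415-4315=21100; balance=356693-21100=335593
20. interest=⌊335593·121/10000⌋=4060; principal=25415-4060=21355; balance=335593-21355=314238
21. interest=⌊314238·121/10000⌋=3802; principal=25415-3802=21613; balance=314238-21613=292625
22. interest=⌊292625·121/10000⌋=3540; principal=25415-3540=21875; balance=292625-21875=270750
23. interest=⌊270750·121/10000⌋=3276; principal=25415-3276=22139; balance=270750-22139=248611
24. interest=⌊248611·121/10000⌋=3008; principal=25415-3008=22407; balance=248611-22407=226204
25. interest=⌊226204·121/10000⌋=2737; principal=25415-2737=22678; balance=226204-22678=203526
26. interest=⌊203526·121/10000⌋=2462; principal=25415-2462=22953; balance=203526-22953=180573
27. interest=⌊180573·121/10000⌋=2184; principal=25415-2184=23231; balance=180573-23231=157342
28. interest=⌊157342·121/10000⌋=1903; principal=25415-1903=23512; balance=157342-23512=133830
29. interest=⌊133830·121/10000⌋=1619; principal=25415-1619=23796; balance=133830-23796=110034
30. interest=⌊110034·121/10000⌋=1331; principal=25415-1331=24084; balance=110034-24084=85950
31. interest=⌊85950·121/10000⌋=1039; principal=25415-1039=24376; balance=85950-24376=61574
32. interest=⌊61574·121/10000⌋=745; principal=25415-745=24670; balance=61574-24670=36904
33. interest=⌊36904·121/10000⌋=446; principal=25415-446=24969; balance=36904-24969=11935
34. interest=⌊11935·121/10000⌋=144; principal=min(25415-144,11935)=11935; balance=11935-11935=0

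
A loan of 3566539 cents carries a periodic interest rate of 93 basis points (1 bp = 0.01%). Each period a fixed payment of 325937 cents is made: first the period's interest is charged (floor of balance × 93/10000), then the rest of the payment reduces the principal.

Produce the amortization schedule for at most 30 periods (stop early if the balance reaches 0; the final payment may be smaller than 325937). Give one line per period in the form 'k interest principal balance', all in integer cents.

1 33168 292769 3273770
2 30446 295491 2978279
3 27697 298240 2680039
4 24924 301013 2379026
5 22124 303813 2075213
6 19299 306638 1768575
7 16447 309490 1459085
8 13569 312368 1146717
9 10664 315273 831444
10 7732 318205 513239
11 4773 321164 192075
12 1786 192075 0

1. interest=⌊3566539·93/10000⌋=33168; principal=325937-33168=292769; balance=3566539-292769=3273770
2. interest=⌊3273770·93/10000⌋=30446; principal=325937-30446=295491; balance=3273770-295491=2978279
3. interest=⌊2978279·93/10000⌋=27697; principal=325937-27697=298240; balance=2978279-298240=2680039
4. interest=⌊2680039·93/10000⌋=24924; principal=325937-24924=301013; balance=2680039-301013=2379026
5. interest=⌊2379026·93/10000⌋=22124; principal=325937-22124=303813; balance=2379026-303813=2075213
6. interest=⌊2075213·93/10000⌋=19299; principal=325937-19299=306638; balance=2075213-306638=1768575
7. interest=⌊1768575·93/10000⌋=16447; principal=325937-16447=309490; balance=1768575-309490=1459085
8. interest=⌊1459085·93/10000⌋=13569; principal=325937-13569=312368; balance=1459085-312368=1146717
9. interest=⌊1146717·93/10000⌋=10664; principal=325937-10664=315273; balance=1146717-315273=831444
10. interest=⌊831444·93/10000⌋=7732; principal=325937-7732=318205; balance=831444-318205=513239
11. interest=⌊513239·93/10000⌋=4773; principal=325937-4773=321164; balance=513239-321164=192075
12. interest=⌊192075·93/10000⌋=1786; principal=min(325937-1786,192075)=192075; balance=192075-192075=0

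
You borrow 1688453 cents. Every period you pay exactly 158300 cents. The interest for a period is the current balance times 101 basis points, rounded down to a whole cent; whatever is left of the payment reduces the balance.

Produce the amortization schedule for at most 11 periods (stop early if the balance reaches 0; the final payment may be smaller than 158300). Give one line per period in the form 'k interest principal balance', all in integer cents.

1. interest=⌊1688453·101/10000⌋=17053; principal=158300-17053=141247; balance=1688453-141247=1547206
2. interest=⌊1547206·101/10000⌋=15626; principal=158300-15626=142674; balance=1547206-142674=1404532
3. interest=⌊1404532·101/10000⌋=14185; principal=158300-14185=144115; balance=1404532-144115=1260417
4. interest=⌊1260417·101/10000⌋=12730; principal=158300-12730=145570; balance=1260417-145570=1114847
5. interest=⌊1114847·101/10000⌋=11259; principal=158300-11259=147041; balance=1114847-147041=967806
6. interest=⌊967806·101/10000⌋=9774; principal=158300-9774=148526; balance=967806-148526=819280
7. interest=⌊819280·101/10000⌋=8274; principal=158300-8274=150026; balance=819280-150026=669254
8. interest=⌊669254·101/10000⌋=6759; principal=158300-6759=151541; balance=669254-151541=517713
9. interest=⌊517713·101/10000⌋=5228; principal=158300-5228=153072; balance=517713-153072=364641
10. interest=⌊364641·101/10000⌋=3682; principal=158300-3682=154618; balance=364641-154618=210023
11. interest=⌊210023·101/10000⌋=2121; principal=158300-2121=156179; balance=210023-156179=53844

1 17053 141247 1547206
2 15626 142674 1404532
3 14185 144115 1260417
4 12730 145570 1114847
5 11259 147041 967806
6 9774 148526 819280
7 8274 150026 669254
8 6759 151541 517713
9 5228 153072 364641
10 3682 154618 210023
11 2121 156179 53844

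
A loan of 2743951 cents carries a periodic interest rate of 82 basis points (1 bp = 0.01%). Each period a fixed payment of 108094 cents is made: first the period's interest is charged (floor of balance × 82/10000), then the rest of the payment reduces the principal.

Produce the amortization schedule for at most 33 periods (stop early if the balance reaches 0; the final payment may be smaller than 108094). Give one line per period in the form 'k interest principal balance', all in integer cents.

1. interest=⌊2743951·82/10000⌋=22500; principal=108094-22500=85594; balance=2743951-85594=2658357
2. interest=⌊2658357·82/10000⌋=21798; principal=108094-21798=86296; balance=2658357-86296=2572061
3. interest=⌊2572061·82/10000⌋=21090; principal=108094-21090=87004; balance=2572061-87004=2485057
4. interest=⌊2485057·82/10000⌋=20377; principal=108094-20377=87717; balance=2485057-87717=2397340
5. interest=⌊2397340·82/10000⌋=19658; principal=108094-19658=88436; balance=2397340-88436=2308904
6. interest=⌊2308904·82/10000⌋=18933; principal=108094-18933=89161; balance=2308904-89161=2219743
7. interest=⌊2219743·82/10000⌋=18201; principal=108094-18201=89893; balance=2219743-89893=2129850
8. interest=⌊2129850·82/10000⌋=17464; principal=108094-17464=90630; balance=2129850-90630=2039220
9. interest=⌊2039220·82/10000⌋=16721; principal=108094-16721=91373; balance=2039220-91373=1947847
10. interest=⌊1947847·82/10000⌋=15972; principal=108094-15972=92122; balance=1947847-92122=1855725
11. interest=⌊1855725·82/10000⌋=15216; principal=108094-15216=92878; balance=1855725-92878=1762847
12. interest=⌊1762847·82/10000⌋=14455; principal=108094-14455=93639; balance=1762847-93639=1669208
13. interest=⌊1669208·82/10000⌋=13687; principal=108094-13687=94407; balance=1669208-94407=1574801
14. interest=⌊1574801·82/10000⌋=12913; principal=108094-12913=95181; balance=1574801-95181=1479620
15. interest=⌊1479620·82/10000⌋=12132; principal=108094-12132=95962; balance=1479620-95962=1383658
16. interest=⌊1383658·82/10000⌋=11345; principal=108094-11345=96749; balance=1383658-96749=1286909
17. interest=⌊1286909·82/10000⌋=10552; principal=108094-10552=97542; balance=1286909-97542=1189367
18. interest=⌊1189367·82/10000⌋=9752; principal=108094-9752=98342; balance=1189367-98342=1091025
19. interest=⌊1091025·82/10000⌋=8946; principal=108094-8946=99148; balance=1091025-99148=991877
20. interest=⌊991877·82/10000⌋=8133; principal=108094-8133=99961; balance=991877-99961=891916
21. interest=⌊891916·82/10000⌋=7313; principal=108094-7313=100781; balance=891916-100781=791135
22. interest=⌊791135·82/10000⌋=6487; principal=108094-6487=101607; balance=791135-101607=689528
23. interest=⌊689528·82/10000⌋=5654; principal=108094-5654=102440; balance=689528-102440=587088
24. interest=⌊587088·82/10000⌋=4814; principal=108094-4814=103280; balance=587088-103280=483808
25. interest=⌊483808·82/10000⌋=3967; principal=108094-3967=104127; balance=483808-104127=379681
26. interest=⌊379681·82/10000⌋=3113; principal=108094-3113=104981; balance=379681-104981=274700
27. interest=⌊274700·82/10000⌋=2252; principal=108094-2252=105842; balance=274700-105842=168858
28. interest=⌊168858·82/10000⌋=1384; principal=108094-1384=106710; balance=168858-106710=62148
29. interest=⌊62148·82/10000⌋=509; principal=min(108094-509,62148)=62148; balance=62148-62148=0

1 22500 85594 2658357
2 21798 86296 2572061
3 21090 87004 2485057
4 20377 87717 2397340
5 19658 88436 2308904
6 18933 89161 2219743
7 18201 89893 2129850
8 17464 90630 2039220
9 16721 91373 1947847
10 15972 92122 1855725
11 15216 92878 1762847
12 14455 93639 1669208
13 13687 94407 1574801
14 12913 95181 1479620
15 12132 95962 1383658
16 11345 96749 1286909
17 10552 97542 1189367
18 9752 98342 1091025
19 8946 99148 991877
20 8133 99961 891916
21 7313 100781 791135
22 6487 101607 689528
23 5654 102440 587088
24 4814 103280 483808
25 3967 104127 379681
26 3113 104981 274700
27 2252 105842 168858
28 1384 106710 62148
29 509 62148 0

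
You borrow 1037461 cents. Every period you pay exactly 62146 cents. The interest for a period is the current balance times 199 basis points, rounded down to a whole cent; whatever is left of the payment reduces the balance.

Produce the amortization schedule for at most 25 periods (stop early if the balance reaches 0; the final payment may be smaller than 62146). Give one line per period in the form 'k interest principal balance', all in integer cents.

1. interest=⌊1037461·199/10000⌋=20645; principal=62146-20645=41501; balance=1037461-41501=995960
2. interest=⌊995960·199/10000⌋=19819; principal=62146-19819=42327; balance=995960-42327=953633
3. interest=⌊953633·199/10000⌋=18977; principal=62146-18977=43169; balance=953633-43169=910464
4. interest=⌊910464·199/10000⌋=18118; principal=62146-18118=44028; balance=910464-44028=866436
5. interest=⌊866436·199/10000⌋=17242; principal=62146-17242=44904; balance=866436-44904=821532
6. interest=⌊821532·199/10000⌋=16348; principal=62146-16348=45798; balance=821532-45798=775734
7. interest=⌊775734·199/10000⌋=15437; principal=62146-15437=46709; balance=775734-46709=729025
8. interest=⌊729025·199/10000⌋=14507; principal=62146-14507=47639; balance=729025-47639=681386
9. interest=⌊681386·199/10000⌋=13559; principal=62146-13559=48587; balance=681386-48587=632799
10. interest=⌊632799·199/10000⌋=12592; principal=62146-12592=49554; balance=632799-49554=583245
11. interest=⌊583245·199/10000⌋=11606; principal=62146-11606=50540; balance=583245-50540=532705
12. interest=⌊532705·199/10000⌋=10600; principal=62146-10600=51546; balance=532705-51546=481159
13. interest=⌊481159·199/10000⌋=9575; principal=62146-9575=52571; balance=481159-52571=428588
14. interest=⌊428588·199/10000⌋=8528; principal=62146-8528=53618; balance=428588-53618=374970
15. interest=⌊374970·199/10000⌋=7461; principal=62146-7461=54685; balance=374970-54685=320285
16. interest=⌊320285·199/10000⌋=6373; principal=62146-6373=55773; balance=320285-55773=264512
17. interest=⌊264512·199/10000⌋=5263; principal=62146-5263=56883; balance=264512-56883=207629
18. interest=⌊207629·199/10000⌋=4131; principal=62146-4131=58015; balance=207629-58015=149614
19. interest=⌊149614·199/10000⌋=2977; principal=62146-2977=59169; balance=149614-59169=90445
20. interest=⌊90445·199/10000⌋=1799; principal=62146-1799=60347; balance=90445-60347=30098
21. interest=⌊30098·199/10000⌋=598; principal=min(62146-598,30098)=30098; balance=30098-30098=0

1 20645 41501 995960
2 19819 42327 953633
3 18977 43169 910464
4 18118 44028 866436
5 17242 44904 821532
6 16348 45798 775734
7 15437 46709 729025
8 14507 47639 681386
9 13559 48587 632799
10 12592 49554 583245
11 11606 50540 532705
12 10600 51546 481159
13 9575 52571 428588
14 8528 53618 374970
15 7461 54685 320285
16 6373 55773 264512
17 5263 56883 207629
18 4131 58015 149614
19 2977 59169 90445
20 1799 60347 30098
21 598 30098 0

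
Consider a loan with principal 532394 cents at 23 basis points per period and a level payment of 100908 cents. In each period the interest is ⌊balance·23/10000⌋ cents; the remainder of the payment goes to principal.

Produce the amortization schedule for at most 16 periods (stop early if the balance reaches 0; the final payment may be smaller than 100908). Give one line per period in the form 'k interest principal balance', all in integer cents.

1. interest=⌊532394·23/10000⌋=1224; principal=100908-1224=99684; balance=532394-99684=432710
2. interest=⌊432710·23/10000⌋=995; principal=100908-995=99913; balance=432710-99913=332797
3. interest=⌊332797·23/10000⌋=765; principal=100908-765=100143; balance=332797-100143=232654
4. interest=⌊232654·23/10000⌋=535; principal=100908-535=100373; balance=232654-100373=132281
5. interest=⌊132281·23/10000⌋=304; principal=100908-304=100604; balance=132281-100604=31677
6. interest=⌊31677·23/10000⌋=72; principal=min(100908-72,31677)=31677; balance=31677-31677=0

1 1224 99684 432710
2 995 99913 332797
3 765 100143 232654
4 535 100373 132281
5 304 100604 31677
6 72 31677 0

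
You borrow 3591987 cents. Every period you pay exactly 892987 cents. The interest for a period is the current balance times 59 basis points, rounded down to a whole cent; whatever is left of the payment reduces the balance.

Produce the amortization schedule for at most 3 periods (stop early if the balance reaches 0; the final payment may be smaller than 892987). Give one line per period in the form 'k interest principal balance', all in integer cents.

1. interest=⌊3591987·59/10000⌋=21192; principal=892987-21192=871795; balance=3591987-871795=2720192
2. interest=⌊2720192·59/10000⌋=16049; principal=892987-16049=876938; balance=2720192-876938=1843254
3. interest=⌊1843254·59/10000⌋=10875; principal=892987-10875=882112; balance=1843254-882112=961142

1 21192 871795 2720192
2 16049 876938 1843254
3 10875 882112 961142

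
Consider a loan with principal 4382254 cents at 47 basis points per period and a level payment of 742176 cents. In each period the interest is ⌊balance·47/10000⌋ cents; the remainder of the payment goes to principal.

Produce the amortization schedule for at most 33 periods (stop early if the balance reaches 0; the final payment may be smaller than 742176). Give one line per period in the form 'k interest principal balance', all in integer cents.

1. interest=⌊4382254·47/10000⌋=20596; principal=742176-20596=721580; balance=4382254-721580=3660674
2. interest=⌊3660674·47/10000⌋=17205; principal=742176-17205=724971; balance=3660674-724971=2935703
3. interest=⌊2935703·47/10000⌋=13797; principal=742176-13797=728379; balance=2935703-728379=2207324
4. interest=⌊2207324·47/10000⌋=10374; principal=742176-10374=731802; balance=2207324-731802=1475522
5. interest=⌊1475522·47/10000⌋=6934; principal=742176-6934=735242; balance=1475522-735242=740280
6. interest=⌊740280·47/10000⌋=3479; principal=742176-3479=738697; balance=740280-738697=1583
7. interest=⌊1583·47/10000⌋=7; principal=min(742176-7,1583)=1583; balance=1583-1583=0

1 20596 721580 3660674
2 17205 724971 2935703
3 13797 728379 2207324
4 10374 731802 1475522
5 6934 735242 740280
6 3479 738697 1583
7 7 1583 0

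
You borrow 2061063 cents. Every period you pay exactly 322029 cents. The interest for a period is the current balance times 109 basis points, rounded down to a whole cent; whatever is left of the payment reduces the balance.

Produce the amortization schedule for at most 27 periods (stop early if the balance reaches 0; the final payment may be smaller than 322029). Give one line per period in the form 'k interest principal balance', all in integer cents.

1. interest=⌊2061063·109/10000⌋=22465; principal=322029-22465=299564; balance=2061063-299564=1761499
2. interest=⌊1761499·109/10000⌋=19200; principal=322029-19200=302829; balance=1761499-302829=1458670
3. interest=⌊1458670·109/10000⌋=15899; principal=322029-15899=306130; balance=1458670-306130=1152540
4. interest=⌊1152540·109/10000⌋=12562; principal=322029-12562=309467; balance=1152540-309467=843073
5. interest=⌊843073·109/10000⌋=9189; principal=322029-9189=312840; balance=843073-312840=530233
6. interest=⌊530233·109/10000⌋=5779; principal=322029-5779=316250; balance=530233-316250=213983
7. interest=⌊213983·109/10000⌋=2332; principal=min(322029-2332,213983)=213983; balance=213983-213983=0

1 22465 299564 1761499
2 19200 302829 1458670
3 15899 306130 1152540
4 12562 309467 843073
5 9189 312840 530233
6 5779 316250 213983
7 2332 213983 0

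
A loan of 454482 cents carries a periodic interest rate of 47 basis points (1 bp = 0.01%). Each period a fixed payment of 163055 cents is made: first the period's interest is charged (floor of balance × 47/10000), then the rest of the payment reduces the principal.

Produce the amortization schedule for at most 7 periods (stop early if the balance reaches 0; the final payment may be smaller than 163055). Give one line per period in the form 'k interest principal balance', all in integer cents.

1. interest=⌊454482·47/10000⌋=2136; principal=163055-2136=160919; balance=454482-160919=293563
2. interest=⌊293563·47/10000⌋=1379; principal=163055-1379=161676; balance=293563-161676=131887
3. interest=⌊131887·47/10000⌋=619; principal=min(163055-619,131887)=131887; balance=131887-131887=0

1 2136 160919 293563
2 1379 161676 131887
3 619 131887 0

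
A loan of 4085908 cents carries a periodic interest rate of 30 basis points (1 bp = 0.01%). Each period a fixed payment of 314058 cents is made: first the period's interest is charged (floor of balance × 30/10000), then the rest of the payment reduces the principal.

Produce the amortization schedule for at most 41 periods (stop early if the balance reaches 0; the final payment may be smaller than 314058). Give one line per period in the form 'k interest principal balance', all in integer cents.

1. interest=⌊4085908·30/10000⌋=12257; principal=314058-12257=301801; balance=4085908-301801=3784107
2. interest=⌊3784107·30/10000⌋=11352; principal=314058-11352=302706; balance=3784107-302706=3481401
3. interest=⌊3481401·30/10000⌋=10444; principal=314058-10444=303614; balance=3481401-303614=3177787
4. interest=⌊3177787·30/10000⌋=9533; principal=314058-9533=304525; balance=3177787-304525=2873262
5. interest=⌊2873262·30/10000⌋=8619; principal=314058-8619=305439; balance=2873262-305439=2567823
6. interest=⌊2567823·30/10000⌋=7703; principal=314058-7703=306355; balance=2567823-306355=2261468
7. interest=⌊2261468·30/10000⌋=6784; principal=314058-6784=307274; balance=2261468-307274=1954194
8. interest=⌊1954194·30/10000⌋=5862; principal=314058-5862=308196; balance=1954194-308196=1645998
9. interest=⌊1645998·30/10000⌋=4937; principal=314058-4937=309121; balance=1645998-309121=1336877
10. interest=⌊1336877·30/10000⌋=4010; principal=314058-4010=310048; balance=1336877-310048=1026829
11. interest=⌊1026829·30/10000⌋=3080; principal=314058-3080=310978; balance=1026829-310978=715851
12. interest=⌊715851·30/10000⌋=2147; principal=314058-2147=311911; balance=715851-311911=403940
13. interest=⌊403940·30/10000⌋=1211; principal=314058-1211=312847; balance=403940-312847=91093
14. interest=⌊91093·30/10000⌋=273; principal=min(314058-273,91093)=91093; balance=91093-91093=0

1 12257 301801 3784107
2 11352 302706 3481401
3 10444 303614 3177787
4 9533 304525 2873262
5 8619 305439 2567823
6 7703 306355 2261468
7 6784 307274 1954194
8 5862 308196 1645998
9 4937 309121 1336877
10 4010 310048 1026829
11 3080 310978 715851
12 2147 311911 403940
13 1211 312847 91093
14 273 91093 0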